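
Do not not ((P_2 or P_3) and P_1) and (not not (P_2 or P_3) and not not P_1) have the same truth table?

equivalent

P_1  P_2  P_3  |  φ  ψ
 T    T    T   |  T  T
 T    T    F   |  T  T
 T    F    T   |  T  T
 T    F    F   |  F  F
 F    T    T   |  F  F
 F    T    F   |  F  F
 F    F    T   |  F  F
 F    F    F   |  F  F
The columns for φ and ψ agree on every row, so they are logically equivalent.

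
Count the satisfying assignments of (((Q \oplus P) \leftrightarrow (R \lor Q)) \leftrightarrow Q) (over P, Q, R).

4

P  Q  R  |  (Q \oplus P)  (R \lor Q)  φ
F  F  F  |       F            F       F
F  F  T  |       F            T       T
F  T  F  |       T            T       T
F  T  T  |       T            T       T
T  F  F  |       T            F       T
T  F  T  |       T            T       F
T  T  F  |       F            T       F
T  T  T  |       F            T       F
The formula is true on 4 of the 8 rows.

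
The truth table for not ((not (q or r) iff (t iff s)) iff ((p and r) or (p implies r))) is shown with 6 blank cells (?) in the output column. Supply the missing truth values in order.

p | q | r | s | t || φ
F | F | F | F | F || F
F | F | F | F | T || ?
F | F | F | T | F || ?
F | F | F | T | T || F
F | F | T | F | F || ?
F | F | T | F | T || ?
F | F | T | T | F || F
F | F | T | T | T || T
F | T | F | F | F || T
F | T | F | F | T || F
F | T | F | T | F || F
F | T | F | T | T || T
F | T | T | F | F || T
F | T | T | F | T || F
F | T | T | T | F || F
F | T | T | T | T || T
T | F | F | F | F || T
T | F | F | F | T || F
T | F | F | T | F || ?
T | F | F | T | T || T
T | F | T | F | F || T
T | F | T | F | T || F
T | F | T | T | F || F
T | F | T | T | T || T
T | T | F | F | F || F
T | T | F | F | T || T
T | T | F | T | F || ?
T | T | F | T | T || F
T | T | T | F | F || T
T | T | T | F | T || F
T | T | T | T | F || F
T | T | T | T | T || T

Row p=F, q=F, r=F, s=F, t=T: (not (q or r) iff (t iff s)) = F, ((p and r) or (p implies r)) = T, ((not (q or r) iff (t iff s)) iff ((p and r) or (p implies r))) = F, so the formula = T.
Row p=F, q=F, r=F, s=T, t=F: (not (q or r) iff (t iff s)) = F, ((p and r) or (p implies r)) = T, ((not (q or r) iff (t iff s)) iff ((p and r) or (p implies r))) = F, so the formula = T.
Row p=F, q=F, r=T, s=F, t=F: (not (q or r) iff (t iff s)) = F, ((p and r) or (p implies r)) = T, ((not (q or r) iff (t iff s)) iff ((p and r) or (p implies r))) = F, so the formula = T.
Row p=F, q=F, r=T, s=F, t=T: (not (q or r) iff (t iff s)) = T, ((p and r) or (p implies r)) = T, ((not (q or r) iff (t iff s)) iff ((p and r) or (p implies r))) = T, so the formula = F.
Row p=T, q=F, r=F, s=T, t=F: (not (q or r) iff (t iff s)) = F, ((p and r) or (p implies r)) = F, ((not (q or r) iff (t iff s)) iff ((p and r) or (p implies r))) = T, so the formula = F.
Row p=T, q=T, r=F, s=T, t=F: (not (q or r) iff (t iff s)) = T, ((p and r) or (p implies r)) = F, ((not (q or r) iff (t iff s)) iff ((p and r) or (p implies r))) = F, so the formula = T.

T, T, T, F, F, T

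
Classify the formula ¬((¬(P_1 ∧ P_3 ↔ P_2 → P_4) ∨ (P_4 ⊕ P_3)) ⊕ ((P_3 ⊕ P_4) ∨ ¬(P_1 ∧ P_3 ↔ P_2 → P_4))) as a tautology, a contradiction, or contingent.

P_1  P_2  P_3  P_4  |  (P_1 ∧ P_3)  (P_2 → P_4)  ((P_1 ∧ P_3) ↔ (P_2 → P_4))  ¬((P_1 ∧ P_3) ↔ (P_2 → P_4))  (P_4 ⊕ P_3)  (P_3 ⊕ P_4)  φ
 F    F    F    F   |       F            T                    F                            T                     F            F       T
 F    F    F    T   |       F            T                    F                            T                     T            T       T
 F    F    T    F   |       F            T                    F                            T                     T            T       T
 F    F    T    T   |       F            T                    F                            T                     F            F       T
 F    T    F    F   |       F            F                    T                            F                     F            F       T
 F    T    F    T   |       F            T                    F                            T                     T            T       T
 F    T    T    F   |       F            F                    T                            F                     T            T       T
 F    T    T    T   |       F            T                    F                            T                     F            F       T
 T    F    F    F   |       F            T                    F                            T                     F            F       T
 T    F    F    T   |       F            T                    F                            T                     T            T       T
 T    F    T    F   |       T            T                    T                            F                     T            T       T
 T    F    T    T   |       T            T                    T                            F                     F            F       T
 T    T    F    F   |       F            F                    T                            F                     F            F       T
 T    T    F    T   |       F            T                    F                            T                     T            T       T
 T    T    T    F   |       T            F                    F                            T                     T            T       T
 T    T    T    T   |       T            T                    T                            F                     F            F       T
Every row is T, so the formula is a tautology.

tautology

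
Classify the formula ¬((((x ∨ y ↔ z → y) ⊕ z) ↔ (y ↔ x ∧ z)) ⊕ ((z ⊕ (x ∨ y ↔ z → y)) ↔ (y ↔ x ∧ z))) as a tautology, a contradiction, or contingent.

tautology

x | y | z | (x ∨ y) | (z → y) | ((x ∨ y) ↔ (z → y)) | (((x ∨ y) ↔ (z → y)) ⊕ z) | (x ∧ z) | (y ↔ (x ∧ z)) | (z ⊕ ((x ∨ y) ↔ (z → y))) | φ
- | - | - | ------- | ------- | ------------------- | ------------------------- | ------- | ------------- | ------------------------- | -
T | T | T |    T    |    T    |          T          |             F             |    T    |       T       |             F             | T
T | T | F |    T    |    T    |          T          |             T             |    F    |       F       |             T             | T
T | F | T |    T    |    F    |          F          |             T             |    T    |       F       |             T             | T
T | F | F |    T    |    T    |          T          |             T             |    F    |       T       |             T             | T
F | T | T |    T    |    T    |          T          |             F             |    F    |       F       |             F             | T
F | T | F |    T    |    T    |          T          |             T             |    F    |       F       |             T             | T
F | F | T |    F    |    F    |          T          |             F             |    F    |       T       |             F             | T
F | F | F |    F    |    T    |          F          |             F             |    F    |       T       |             F             | T
Every row is T, so the formula is a tautology.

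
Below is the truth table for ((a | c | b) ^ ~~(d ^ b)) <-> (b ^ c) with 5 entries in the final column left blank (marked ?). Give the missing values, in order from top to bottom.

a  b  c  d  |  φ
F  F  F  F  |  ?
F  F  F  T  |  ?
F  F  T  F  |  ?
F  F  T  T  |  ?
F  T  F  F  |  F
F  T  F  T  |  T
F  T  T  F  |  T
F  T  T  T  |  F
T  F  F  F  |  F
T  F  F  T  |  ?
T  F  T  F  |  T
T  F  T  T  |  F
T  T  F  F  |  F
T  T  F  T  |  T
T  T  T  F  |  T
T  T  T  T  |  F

Row a=F, b=F, c=F, d=F: ((a | c | b) ^ ~~(d ^ b)) = F, (b ^ c) = F, so the formula = T.
Row a=F, b=F, c=F, d=T: ((a | c | b) ^ ~~(d ^ b)) = T, (b ^ c) = F, so the formula = F.
Row a=F, b=F, c=T, d=F: ((a | c | b) ^ ~~(d ^ b)) = T, (b ^ c) = T, so the formula = T.
Row a=F, b=F, c=T, d=T: ((a | c | b) ^ ~~(d ^ b)) = F, (b ^ c) = T, so the formula = F.
Row a=T, b=F, c=F, d=T: ((a | c | b) ^ ~~(d ^ b)) = F, (b ^ c) = F, so the formula = T.

T, F, T, F, T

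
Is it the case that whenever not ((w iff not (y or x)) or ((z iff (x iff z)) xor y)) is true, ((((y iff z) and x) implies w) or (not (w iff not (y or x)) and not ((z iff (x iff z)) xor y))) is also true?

x | y | z | w | φ | ψ
- | - | - | - | - | -
F | F | F | F | T | T
F | F | F | T | F | T
F | F | T | F | T | T
F | F | T | T | F | T
F | T | F | F | F | T
F | T | F | T | F | T
F | T | T | F | F | T
F | T | T | T | F | T
T | F | F | F | F | F
T | F | F | T | F | T
T | F | T | F | F | T
T | F | T | T | F | T
T | T | F | F | F | T
T | T | F | T | T | T
T | T | T | F | F | F
T | T | T | T | T | T
In every row where φ is true, ψ is also true, so φ ⊨ ψ.

yes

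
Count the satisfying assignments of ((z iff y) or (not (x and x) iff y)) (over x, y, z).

6

x  y  z  |  (z iff y)  (x and x)  not (x and x)  (not (x and x) iff y)  φ
T  T  T  |      T          T            F                  F            T
T  T  F  |      F          T            F                  F            F
T  F  T  |      F          T            F                  T            T
T  F  F  |      T          T            F                  T            T
F  T  T  |      T          F            T                  T            T
F  T  F  |      F          F            T                  T            T
F  F  T  |      F          F            T                  F            F
F  F  F  |      T          F            T                  F            T
The formula is true on 6 of the 8 rows.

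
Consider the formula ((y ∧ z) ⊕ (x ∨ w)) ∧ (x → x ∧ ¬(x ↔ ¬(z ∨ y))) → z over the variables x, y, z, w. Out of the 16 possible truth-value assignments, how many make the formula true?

12

  x      y      z      w    |    φ  
 True   True   True   True  |   True
 True   True   True  False  |   True
 True   True  False   True  |  False
 True   True  False  False  |  False
 True  False   True   True  |   True
 True  False   True  False  |   True
 True  False  False   True  |   True
 True  False  False  False  |   True
False   True   True   True  |   True
False   True   True  False  |   True
False   True  False   True  |  False
False   True  False  False  |   True
False  False   True   True  |   True
False  False   True  False  |   True
False  False  False   True  |  False
False  False  False  False  |   True
The formula is true on 12 of the 16 rows.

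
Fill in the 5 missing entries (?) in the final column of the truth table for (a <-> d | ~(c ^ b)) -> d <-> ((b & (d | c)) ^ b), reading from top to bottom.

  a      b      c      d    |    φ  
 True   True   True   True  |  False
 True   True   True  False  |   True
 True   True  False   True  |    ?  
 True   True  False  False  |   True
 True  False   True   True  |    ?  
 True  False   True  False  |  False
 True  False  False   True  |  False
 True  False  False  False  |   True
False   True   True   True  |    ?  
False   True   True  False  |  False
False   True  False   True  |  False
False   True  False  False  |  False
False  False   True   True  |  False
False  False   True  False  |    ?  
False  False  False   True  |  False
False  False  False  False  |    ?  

False, False, False, True, False

Row a=True, b=True, c=False, d=True: ((a <-> d | ~(c ^ b)) -> d) = True, ((b & (d | c)) ^ b) = False, so the formula = False.
Row a=True, b=False, c=True, d=True: ((a <-> d | ~(c ^ b)) -> d) = True, ((b & (d | c)) ^ b) = False, so the formula = False.
Row a=False, b=True, c=True, d=True: ((a <-> d | ~(c ^ b)) -> d) = True, ((b & (d | c)) ^ b) = False, so the formula = False.
Row a=False, b=False, c=True, d=False: ((a <-> d | ~(c ^ b)) -> d) = False, ((b & (d | c)) ^ b) = False, so the formula = True.
Row a=False, b=False, c=False, d=False: ((a <-> d | ~(c ^ b)) -> d) = True, ((b & (d | c)) ^ b) = False, so the formula = False.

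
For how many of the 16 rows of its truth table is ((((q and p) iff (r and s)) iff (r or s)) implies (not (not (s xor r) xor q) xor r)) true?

12

  p   |   q   |   r   |   s   || (q and p) | (r and s) | ((q and p) iff (r and s)) | (r or s) | (s xor r) | not (s xor r) | (not (s xor r) xor q) | not (not (s xor r) xor q) |   φ  
False | False | False | False ||   False   |   False   |            True           |  False   |   False   |      True     |          True         |           False           |  True
False | False | False |  True ||   False   |   False   |            True           |   True   |    True   |     False     |         False         |            True           |  True
False | False |  True | False ||   False   |   False   |            True           |   True   |    True   |     False     |         False         |            True           | False
False | False |  True |  True ||   False   |    True   |           False           |   True   |   False   |      True     |          True         |           False           |  True
False |  True | False | False ||   False   |   False   |            True           |  False   |   False   |      True     |         False         |            True           |  True
False |  True | False |  True ||   False   |   False   |            True           |   True   |    True   |     False     |          True         |           False           | False
False |  True |  True | False ||   False   |   False   |            True           |   True   |    True   |     False     |          True         |           False           |  True
False |  True |  True |  True ||   False   |    True   |           False           |   True   |   False   |      True     |         False         |            True           |  True
 True | False | False | False ||   False   |   False   |            True           |  False   |   False   |      True     |          True         |           False           |  True
 True | False | False |  True ||   False   |   False   |            True           |   True   |    True   |     False     |         False         |            True           |  True
 True | False |  True | False ||   False   |   False   |            True           |   True   |    True   |     False     |         False         |            True           | False
 True | False |  True |  True ||   False   |    True   |           False           |   True   |   False   |      True     |          True         |           False           |  True
 True |  True | False | False ||    True   |   False   |           False           |  False   |   False   |      True     |         False         |            True           |  True
 True |  True | False |  True ||    True   |   False   |           False           |   True   |    True   |     False     |          True         |           False           |  True
 True |  True |  True | False ||    True   |   False   |           False           |   True   |    True   |     False     |          True         |           False           |  True
 True |  True |  True |  True ||    True   |    True   |            True           |   True   |   False   |      True     |         False         |            True           | False
The formula is true on 12 of the 16 rows.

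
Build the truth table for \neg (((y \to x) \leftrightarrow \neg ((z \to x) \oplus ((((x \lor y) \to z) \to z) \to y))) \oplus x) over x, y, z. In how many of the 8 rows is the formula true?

x | y | z | (y \to x) | (z \to x) | (x \lor y) | ((x \lor y) \to z) | (((x \lor y) \to z) \to z) | φ
- | - | - | --------- | --------- | ---------- | ------------------ | -------------------------- | -
T | T | T |     T     |     T     |     T      |         T          |             T              | T
T | T | F |     T     |     T     |     T      |         F          |             T              | T
T | F | T |     T     |     T     |     T      |         T          |             T              | F
T | F | F |     T     |     T     |     T      |         F          |             T              | F
F | T | T |     F     |     F     |     T      |         T          |             T              | F
F | T | F |     F     |     T     |     T      |         F          |             T              | T
F | F | T |     T     |     F     |     F      |         T          |             T              | F
F | F | F |     T     |     T     |     F      |         T          |             F              | F
The formula is true on 3 of the 8 rows.

3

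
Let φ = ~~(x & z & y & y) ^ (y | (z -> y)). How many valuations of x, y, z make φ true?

x  y  z     (x & z & y & y)  ~(x & z & y & y)  ~~(x & z & y & y)  (z -> y)  (y | (z -> y))  φ
1  1  1            1                0                  1             1            1         0
1  1  0            0                1                  0             1            1         1
1  0  1            0                1                  0             0            0         0
1  0  0            0                1                  0             1            1         1
0  1  1            0                1                  0             1            1         1
0  1  0            0                1                  0             1            1         1
0  0  1            0                1                  0             0            0         0
0  0  0            0                1                  0             1            1         1
The formula is true on 5 of the 8 rows.

5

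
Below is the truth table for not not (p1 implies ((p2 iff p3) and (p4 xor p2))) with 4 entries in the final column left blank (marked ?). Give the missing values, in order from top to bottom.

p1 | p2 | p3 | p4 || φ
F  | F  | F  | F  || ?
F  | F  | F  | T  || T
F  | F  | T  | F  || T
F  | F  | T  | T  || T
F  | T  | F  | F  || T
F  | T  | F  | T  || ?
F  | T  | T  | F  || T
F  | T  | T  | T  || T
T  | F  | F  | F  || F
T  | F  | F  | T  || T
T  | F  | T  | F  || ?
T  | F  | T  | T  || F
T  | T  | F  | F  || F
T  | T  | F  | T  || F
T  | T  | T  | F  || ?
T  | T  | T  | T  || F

Row p1=F, p2=F, p3=F, p4=F: (p1 implies ((p2 iff p3) and (p4 xor p2))) = T, not (p1 implies ((p2 iff p3) and (p4 xor p2))) = F, so the formula = T.
Row p1=F, p2=T, p3=F, p4=T: (p1 implies ((p2 iff p3) and (p4 xor p2))) = T, not (p1 implies ((p2 iff p3) and (p4 xor p2))) = F, so the formula = T.
Row p1=T, p2=F, p3=T, p4=F: (p1 implies ((p2 iff p3) and (p4 xor p2))) = F, not (p1 implies ((p2 iff p3) and (p4 xor p2))) = T, so the formula = F.
Row p1=T, p2=T, p3=T, p4=F: (p1 implies ((p2 iff p3) and (p4 xor p2))) = T, not (p1 implies ((p2 iff p3) and (p4 xor p2))) = F, so the formula = T.

T, T, F, T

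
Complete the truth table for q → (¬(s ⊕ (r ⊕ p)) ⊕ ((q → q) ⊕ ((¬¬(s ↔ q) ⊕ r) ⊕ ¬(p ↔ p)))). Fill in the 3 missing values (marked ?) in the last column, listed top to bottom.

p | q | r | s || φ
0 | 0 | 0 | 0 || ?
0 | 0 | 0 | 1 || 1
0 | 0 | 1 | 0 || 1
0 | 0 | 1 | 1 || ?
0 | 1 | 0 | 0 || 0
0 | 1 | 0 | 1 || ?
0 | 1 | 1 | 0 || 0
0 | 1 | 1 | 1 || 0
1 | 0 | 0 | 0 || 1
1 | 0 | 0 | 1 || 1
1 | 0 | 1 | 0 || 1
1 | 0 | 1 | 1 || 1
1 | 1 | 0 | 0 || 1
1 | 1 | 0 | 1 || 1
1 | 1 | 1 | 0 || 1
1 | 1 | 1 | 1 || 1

1, 1, 0

Row p=0, q=0, r=0, s=0: (¬(s ⊕ (r ⊕ p)) ⊕ ((q → q) ⊕ ((¬¬(s ↔ q) ⊕ r) ⊕ ¬(p ↔ p)))) = 1, so the formula = 1.
Row p=0, q=0, r=1, s=1: (¬(s ⊕ (r ⊕ p)) ⊕ ((q → q) ⊕ ((¬¬(s ↔ q) ⊕ r) ⊕ ¬(p ↔ p)))) = 1, so the formula = 1.
Row p=0, q=1, r=0, s=1: (¬(s ⊕ (r ⊕ p)) ⊕ ((q → q) ⊕ ((¬¬(s ↔ q) ⊕ r) ⊕ ¬(p ↔ p)))) = 0, so the formula = 0.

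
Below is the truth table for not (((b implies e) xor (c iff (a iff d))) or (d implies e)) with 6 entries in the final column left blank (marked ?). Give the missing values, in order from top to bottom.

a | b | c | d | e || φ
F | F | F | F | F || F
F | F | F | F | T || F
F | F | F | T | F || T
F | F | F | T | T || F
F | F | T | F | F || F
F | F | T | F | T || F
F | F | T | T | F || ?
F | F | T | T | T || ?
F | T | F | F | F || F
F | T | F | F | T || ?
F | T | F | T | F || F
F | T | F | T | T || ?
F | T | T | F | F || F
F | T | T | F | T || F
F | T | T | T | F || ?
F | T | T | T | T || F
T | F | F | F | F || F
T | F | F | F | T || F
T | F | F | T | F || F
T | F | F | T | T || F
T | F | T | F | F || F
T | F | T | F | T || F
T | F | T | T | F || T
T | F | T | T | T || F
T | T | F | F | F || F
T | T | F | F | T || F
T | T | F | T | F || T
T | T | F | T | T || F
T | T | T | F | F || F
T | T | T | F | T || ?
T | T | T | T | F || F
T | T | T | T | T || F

F, F, F, F, T, F

Row a=F, b=F, c=T, d=T, e=F: ((b implies e) xor (c iff (a iff d))) = T, (d implies e) = F, (((b implies e) xor (c iff (a iff d))) or (d implies e)) = T, so the formula = F.
Row a=F, b=F, c=T, d=T, e=T: ((b implies e) xor (c iff (a iff d))) = T, (d implies e) = T, (((b implies e) xor (c iff (a iff d))) or (d implies e)) = T, so the formula = F.
Row a=F, b=T, c=F, d=F, e=T: ((b implies e) xor (c iff (a iff d))) = T, (d implies e) = T, (((b implies e) xor (c iff (a iff d))) or (d implies e)) = T, so the formula = F.
Row a=F, b=T, c=F, d=T, e=T: ((b implies e) xor (c iff (a iff d))) = F, (d implies e) = T, (((b implies e) xor (c iff (a iff d))) or (d implies e)) = T, so the formula = F.
Row a=F, b=T, c=T, d=T, e=F: ((b implies e) xor (c iff (a iff d))) = F, (d implies e) = F, (((b implies e) xor (c iff (a iff d))) or (d implies e)) = F, so the formula = T.
Row a=T, b=T, c=T, d=F, e=T: ((b implies e) xor (c iff (a iff d))) = T, (d implies e) = T, (((b implies e) xor (c iff (a iff d))) or (d implies e)) = T, so the formula = F.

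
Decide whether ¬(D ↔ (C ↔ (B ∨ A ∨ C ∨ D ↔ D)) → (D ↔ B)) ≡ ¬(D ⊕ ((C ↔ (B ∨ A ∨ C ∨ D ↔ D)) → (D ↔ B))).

not equivalent

  A   |   B   |   C   |   D   ||   φ   |   ψ  
False | False | False | False ||  True | False
False | False | False |  True || False |  True
False | False |  True | False ||  True | False
False | False |  True |  True ||  True | False
False |  True | False | False || False |  True
False |  True | False |  True || False |  True
False |  True |  True | False ||  True | False
False |  True |  True |  True || False |  True
 True | False | False | False ||  True | False
 True | False | False |  True || False |  True
 True | False |  True | False ||  True | False
 True | False |  True |  True ||  True | False
 True |  True | False | False || False |  True
 True |  True | False |  True || False |  True
 True |  True |  True | False ||  True | False
 True |  True |  True |  True || False |  True
The columns differ at A=False, B=False, C=False, D=False (φ=True, ψ=False), so they are not equivalent.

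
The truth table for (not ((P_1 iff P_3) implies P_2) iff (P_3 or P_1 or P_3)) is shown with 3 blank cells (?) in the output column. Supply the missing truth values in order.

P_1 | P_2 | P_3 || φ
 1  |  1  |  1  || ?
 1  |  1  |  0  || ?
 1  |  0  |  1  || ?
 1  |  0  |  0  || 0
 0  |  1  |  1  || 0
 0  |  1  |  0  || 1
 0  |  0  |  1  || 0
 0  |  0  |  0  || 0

Row P_1=1, P_2=1, P_3=1: not ((P_1 iff P_3) implies P_2) = 0, (P_3 or P_1 or P_3) = 1, so the formula = 0.
Row P_1=1, P_2=1, P_3=0: not ((P_1 iff P_3) implies P_2) = 0, (P_3 or P_1 or P_3) = 1, so the formula = 0.
Row P_1=1, P_2=0, P_3=1: not ((P_1 iff P_3) implies P_2) = 1, (P_3 or P_1 or P_3) = 1, so the formula = 1.

0, 0, 1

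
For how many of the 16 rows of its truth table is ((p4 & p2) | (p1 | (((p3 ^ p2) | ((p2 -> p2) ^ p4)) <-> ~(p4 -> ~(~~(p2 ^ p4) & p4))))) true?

p1 | p2 | p3 | p4 | (p4 & p2) | (p3 ^ p2) | (p2 -> p2) | ((p2 -> p2) ^ p4) | (p2 ^ p4) | ~(p2 ^ p4) | ~~(p2 ^ p4) | (~~(p2 ^ p4) & p4) | ~(~~(p2 ^ p4) & p4) | (p4 -> ~(~~(p2 ^ p4) & p4)) | ~(p4 -> ~(~~(p2 ^ p4) & p4)) | φ
-- | -- | -- | -- | --------- | --------- | ---------- | ----------------- | --------- | ---------- | ----------- | ------------------ | ------------------- | --------------------------- | ---------------------------- | -
1  | 1  | 1  | 1  |     1     |     0     |     1      |         0         |     0     |     1      |      0      |         0          |          1          |              1              |              0               | 1
1  | 1  | 1  | 0  |     0     |     0     |     1      |         1         |     1     |     0      |      1      |         0          |          1          |              1              |              0               | 1
1  | 1  | 0  | 1  |     1     |     1     |     1      |         0         |     0     |     1      |      0      |         0          |          1          |              1              |              0               | 1
1  | 1  | 0  | 0  |     0     |     1     |     1      |         1         |     1     |     0      |      1      |         0          |          1          |              1              |              0               | 1
1  | 0  | 1  | 1  |     0     |     1     |     1      |         0         |     1     |     0      |      1      |         1          |          0          |              0              |              1               | 1
1  | 0  | 1  | 0  |     0     |     1     |     1      |         1         |     0     |     1      |      0      |         0          |          1          |              1              |              0               | 1
1  | 0  | 0  | 1  |     0     |     0     |     1      |         0         |     1     |     0      |      1      |         1          |          0          |              0              |              1               | 1
1  | 0  | 0  | 0  |     0     |     0     |     1      |         1         |     0     |     1      |      0      |         0          |          1          |              1              |              0               | 1
0  | 1  | 1  | 1  |     1     |     0     |     1      |         0         |     0     |     1      |      0      |         0          |          1          |              1              |              0               | 1
0  | 1  | 1  | 0  |     0     |     0     |     1      |         1         |     1     |     0      |      1      |         0          |          1          |              1              |              0               | 0
0  | 1  | 0  | 1  |     1     |     1     |     1      |         0         |     0     |     1      |      0      |         0          |          1          |              1              |              0               | 1
0  | 1  | 0  | 0  |     0     |     1     |     1      |         1         |     1     |     0      |      1      |         0          |          1          |              1              |              0               | 0
0  | 0  | 1  | 1  |     0     |     1     |     1      |         0         |     1     |     0      |      1      |         1          |          0          |              0              |              1               | 1
0  | 0  | 1  | 0  |     0     |     1     |     1      |         1         |     0     |     1      |      0      |         0          |          1          |              1              |              0               | 0
0  | 0  | 0  | 1  |     0     |     0     |     1      |         0         |     1     |     0      |      1      |         1          |          0          |              0              |              1               | 0
0  | 0  | 0  | 0  |     0     |     0     |     1      |         1         |     0     |     1      |      0      |         0          |          1          |              1              |              0               | 0
The formula is true on 11 of the 16 rows.

11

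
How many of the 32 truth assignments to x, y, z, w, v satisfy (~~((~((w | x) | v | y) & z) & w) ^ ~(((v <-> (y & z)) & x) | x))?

16

x  y  z  w  v  |  φ
1  1  1  1  1  |  0
1  1  1  1  0  |  0
1  1  1  0  1  |  0
1  1  1  0  0  |  0
1  1  0  1  1  |  0
1  1  0  1  0  |  0
1  1  0  0  1  |  0
1  1  0  0  0  |  0
1  0  1  1  1  |  0
1  0  1  1  0  |  0
1  0  1  0  1  |  0
1  0  1  0  0  |  0
1  0  0  1  1  |  0
1  0  0  1  0  |  0
1  0  0  0  1  |  0
1  0  0  0  0  |  0
0  1  1  1  1  |  1
0  1  1  1  0  |  1
0  1  1  0  1  |  1
0  1  1  0  0  |  1
0  1  0  1  1  |  1
0  1  0  1  0  |  1
0  1  0  0  1  |  1
0  1  0  0  0  |  1
0  0  1  1  1  |  1
0  0  1  1  0  |  1
0  0  1  0  1  |  1
0  0  1  0  0  |  1
0  0  0  1  1  |  1
0  0  0  1  0  |  1
0  0  0  0  1  |  1
0  0  0  0  0  |  1
The formula is true on 16 of the 32 rows.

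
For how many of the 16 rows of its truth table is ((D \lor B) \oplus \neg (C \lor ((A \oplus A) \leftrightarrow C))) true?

12

A  B  C  D  |  φ
T  T  T  T  |  T
T  T  T  F  |  T
T  T  F  T  |  T
T  T  F  F  |  T
T  F  T  T  |  T
T  F  T  F  |  F
T  F  F  T  |  T
T  F  F  F  |  F
F  T  T  T  |  T
F  T  T  F  |  T
F  T  F  T  |  T
F  T  F  F  |  T
F  F  T  T  |  T
F  F  T  F  |  F
F  F  F  T  |  T
F  F  F  F  |  F
The formula is true on 12 of the 16 rows.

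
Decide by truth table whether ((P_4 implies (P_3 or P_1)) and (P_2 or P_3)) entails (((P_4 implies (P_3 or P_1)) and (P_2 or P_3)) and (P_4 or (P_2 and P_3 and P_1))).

P_1 | P_2 | P_3 | P_4 || φ | ψ
 T  |  T  |  T  |  T  || T | T
 T  |  T  |  T  |  F  || T | T
 T  |  T  |  F  |  T  || T | T
 T  |  T  |  F  |  F  || T | F
 T  |  F  |  T  |  T  || T | T
 T  |  F  |  T  |  F  || T | F
 T  |  F  |  F  |  T  || F | F
 T  |  F  |  F  |  F  || F | F
 F  |  T  |  T  |  T  || T | T
 F  |  T  |  T  |  F  || T | F
 F  |  T  |  F  |  T  || F | F
 F  |  T  |  F  |  F  || T | F
 F  |  F  |  T  |  T  || T | T
 F  |  F  |  T  |  F  || T | F
 F  |  F  |  F  |  T  || F | F
 F  |  F  |  F  |  F  || F | F
At P_1=T, P_2=T, P_3=F, P_4=F we have φ true but ψ false, so φ does not entail ψ.

no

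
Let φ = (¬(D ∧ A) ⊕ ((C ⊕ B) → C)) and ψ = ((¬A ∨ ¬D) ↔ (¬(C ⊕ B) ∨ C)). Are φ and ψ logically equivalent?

A  B  C  D  |  φ  ψ
0  0  0  0  |  0  1
0  0  0  1  |  0  1
0  0  1  0  |  0  1
0  0  1  1  |  0  1
0  1  0  0  |  1  0
0  1  0  1  |  1  0
0  1  1  0  |  0  1
0  1  1  1  |  0  1
1  0  0  0  |  0  1
1  0  0  1  |  1  0
1  0  1  0  |  0  1
1  0  1  1  |  1  0
1  1  0  0  |  1  0
1  1  0  1  |  0  1
1  1  1  0  |  0  1
1  1  1  1  |  1  0
The columns differ at A=0, B=0, C=0, D=0 (φ=0, ψ=1), so they are not equivalent.

not equivalent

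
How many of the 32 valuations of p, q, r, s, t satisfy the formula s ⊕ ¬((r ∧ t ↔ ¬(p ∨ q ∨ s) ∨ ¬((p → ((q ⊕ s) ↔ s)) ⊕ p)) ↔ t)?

  p   |   q   |   r   |   s   |   t   |   φ  
----- | ----- | ----- | ----- | ----- | -----
 True |  True |  True |  True |  True | False
 True |  True |  True |  True | False | False
 True |  True |  True | False |  True |  True
 True |  True |  True | False | False |  True
 True |  True | False |  True |  True |  True
 True |  True | False |  True | False | False
 True |  True | False | False |  True | False
 True |  True | False | False | False |  True
 True | False |  True |  True |  True |  True
 True | False |  True |  True | False |  True
 True | False |  True | False |  True | False
 True | False |  True | False | False | False
 True | False | False |  True |  True | False
 True | False | False |  True | False |  True
 True | False | False | False |  True |  True
 True | False | False | False | False | False
False |  True |  True |  True |  True | False
False |  True |  True |  True | False | False
False |  True |  True | False |  True |  True
False |  True |  True | False | False |  True
False |  True | False |  True |  True |  True
False |  True | False |  True | False | False
False |  True | False | False |  True | False
False |  True | False | False | False |  True
False | False |  True |  True |  True | False
False | False |  True |  True | False | False
False | False |  True | False |  True | False
False | False |  True | False | False | False
False | False | False |  True |  True |  True
False | False | False |  True | False | False
False | False | False | False |  True |  True
False | False | False | False | False | False
The formula is true on 14 of the 32 rows.

14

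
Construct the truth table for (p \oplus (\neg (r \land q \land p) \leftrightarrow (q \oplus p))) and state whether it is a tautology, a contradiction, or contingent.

p | q | r || φ
1 | 1 | 1 || 0
1 | 1 | 0 || 1
1 | 0 | 1 || 0
1 | 0 | 0 || 0
0 | 1 | 1 || 1
0 | 1 | 0 || 1
0 | 0 | 1 || 0
0 | 0 | 0 || 0
3 of 8 rows are 1, so the formula is contingent.

contingent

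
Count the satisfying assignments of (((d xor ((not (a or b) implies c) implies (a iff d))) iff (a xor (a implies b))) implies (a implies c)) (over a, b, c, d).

  a      b      c      d    |    φ  
 True   True   True   True  |   True
 True   True   True  False  |   True
 True   True  False   True  |  False
 True   True  False  False  |  False
 True  False   True   True  |   True
 True  False   True  False  |   True
 True  False  False   True  |   True
 True  False  False  False  |   True
False   True   True   True  |   True
False   True   True  False  |   True
False   True  False   True  |   True
False   True  False  False  |   True
False  False   True   True  |   True
False  False   True  False  |   True
False  False  False   True  |   True
False  False  False  False  |   True
The formula is true on 14 of the 16 rows.

14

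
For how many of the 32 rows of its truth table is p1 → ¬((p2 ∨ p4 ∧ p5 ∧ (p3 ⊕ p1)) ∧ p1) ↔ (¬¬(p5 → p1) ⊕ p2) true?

23

p1 | p2 | p3 | p4 | p5 || φ
F  | F  | F  | F  | F  || T
F  | F  | F  | F  | T  || F
F  | F  | F  | T  | F  || T
F  | F  | F  | T  | T  || F
F  | F  | T  | F  | F  || T
F  | F  | T  | F  | T  || F
F  | F  | T  | T  | F  || T
F  | F  | T  | T  | T  || F
F  | T  | F  | F  | F  || F
F  | T  | F  | F  | T  || T
F  | T  | F  | T  | F  || F
F  | T  | F  | T  | T  || T
F  | T  | T  | F  | F  || F
F  | T  | T  | F  | T  || T
F  | T  | T  | T  | F  || F
F  | T  | T  | T  | T  || T
T  | F  | F  | F  | F  || T
T  | F  | F  | F  | T  || T
T  | F  | F  | T  | F  || T
T  | F  | F  | T  | T  || F
T  | F  | T  | F  | F  || T
T  | F  | T  | F  | T  || T
T  | F  | T  | T  | F  || T
T  | F  | T  | T  | T  || T
T  | T  | F  | F  | F  || T
T  | T  | F  | F  | T  || T
T  | T  | F  | T  | F  || T
T  | T  | F  | T  | T  || T
T  | T  | T  | F  | F  || T
T  | T  | T  | F  | T  || T
T  | T  | T  | T  | F  || T
T  | T  | T  | T  | T  || T
The formula is true on 23 of the 32 rows.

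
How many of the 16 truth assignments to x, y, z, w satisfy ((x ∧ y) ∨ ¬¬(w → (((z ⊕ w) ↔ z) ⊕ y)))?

x  y  z  w  |  φ
T  T  T  T  |  T
T  T  T  F  |  T
T  T  F  T  |  T
T  T  F  F  |  T
T  F  T  T  |  F
T  F  T  F  |  T
T  F  F  T  |  F
T  F  F  F  |  T
F  T  T  T  |  T
F  T  T  F  |  T
F  T  F  T  |  T
F  T  F  F  |  T
F  F  T  T  |  F
F  F  T  F  |  T
F  F  F  T  |  F
F  F  F  F  |  T
The formula is true on 12 of the 16 rows.

12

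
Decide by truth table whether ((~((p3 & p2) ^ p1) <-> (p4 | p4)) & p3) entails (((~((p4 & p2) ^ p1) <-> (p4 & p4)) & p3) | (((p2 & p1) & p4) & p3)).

no

p1 | p2 | p3 | p4 || φ | ψ
F  | F  | F  | F  || F | F
F  | F  | F  | T  || F | F
F  | F  | T  | F  || F | F
F  | F  | T  | T  || T | T
F  | T  | F  | F  || F | F
F  | T  | F  | T  || F | F
F  | T  | T  | F  || T | F
F  | T  | T  | T  || F | F
T  | F  | F  | F  || F | F
T  | F  | F  | T  || F | F
T  | F  | T  | F  || T | T
T  | F  | T  | T  || F | F
T  | T  | F  | F  || F | F
T  | T  | F  | T  || F | F
T  | T  | T  | F  || F | T
T  | T  | T  | T  || T | T
At p1=F, p2=T, p3=T, p4=F we have φ true but ψ false, so φ does not entail ψ.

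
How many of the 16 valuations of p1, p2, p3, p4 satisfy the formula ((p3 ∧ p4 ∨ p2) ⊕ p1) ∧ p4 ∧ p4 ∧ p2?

2

p1 | p2 | p3 | p4 | (p3 ∧ p4) | ((p3 ∧ p4) ∨ p2) | (((p3 ∧ p4) ∨ p2) ⊕ p1) | (p4 ∧ p4 ∧ p2) | φ
-- | -- | -- | -- | --------- | ---------------- | ----------------------- | -------------- | -
1  | 1  | 1  | 1  |     1     |        1         |            0            |       1        | 0
1  | 1  | 1  | 0  |     0     |        1         |            0            |       0        | 0
1  | 1  | 0  | 1  |     0     |        1         |            0            |       1        | 0
1  | 1  | 0  | 0  |     0     |        1         |            0            |       0        | 0
1  | 0  | 1  | 1  |     1     |        1         |            0            |       0        | 0
1  | 0  | 1  | 0  |     0     |        0         |            1            |       0        | 0
1  | 0  | 0  | 1  |     0     |        0         |            1            |       0        | 0
1  | 0  | 0  | 0  |     0     |        0         |            1            |       0        | 0
0  | 1  | 1  | 1  |     1     |        1         |            1            |       1        | 1
0  | 1  | 1  | 0  |     0     |        1         |            1            |       0        | 0
0  | 1  | 0  | 1  |     0     |        1         |            1            |       1        | 1
0  | 1  | 0  | 0  |     0     |        1         |            1            |       0        | 0
0  | 0  | 1  | 1  |     1     |        1         |            1            |       0        | 0
0  | 0  | 1  | 0  |     0     |        0         |            0            |       0        | 0
0  | 0  | 0  | 1  |     0     |        0         |            0            |       0        | 0
0  | 0  | 0  | 0  |     0     |        0         |            0            |       0        | 0
The formula is true on 2 of the 16 rows.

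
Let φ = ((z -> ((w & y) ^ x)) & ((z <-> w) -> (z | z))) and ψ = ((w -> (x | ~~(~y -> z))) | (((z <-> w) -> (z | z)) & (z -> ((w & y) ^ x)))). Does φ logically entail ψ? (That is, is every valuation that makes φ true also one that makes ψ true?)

x | y | z | w || φ | ψ
0 | 0 | 0 | 0 || 0 | 1
0 | 0 | 0 | 1 || 1 | 1
0 | 0 | 1 | 0 || 0 | 1
0 | 0 | 1 | 1 || 0 | 1
0 | 1 | 0 | 0 || 0 | 1
0 | 1 | 0 | 1 || 1 | 1
0 | 1 | 1 | 0 || 0 | 1
0 | 1 | 1 | 1 || 1 | 1
1 | 0 | 0 | 0 || 0 | 1
1 | 0 | 0 | 1 || 1 | 1
1 | 0 | 1 | 0 || 1 | 1
1 | 0 | 1 | 1 || 1 | 1
1 | 1 | 0 | 0 || 0 | 1
1 | 1 | 0 | 1 || 1 | 1
1 | 1 | 1 | 0 || 1 | 1
1 | 1 | 1 | 1 || 0 | 1
In every row where φ is true, ψ is also true, so φ ⊨ ψ.

yes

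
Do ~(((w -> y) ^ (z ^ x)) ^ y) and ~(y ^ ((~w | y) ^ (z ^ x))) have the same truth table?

x | y | z | w | φ | ψ
- | - | - | - | - | -
1 | 1 | 1 | 1 | 1 | 1
1 | 1 | 1 | 0 | 1 | 1
1 | 1 | 0 | 1 | 0 | 0
1 | 1 | 0 | 0 | 0 | 0
1 | 0 | 1 | 1 | 1 | 1
1 | 0 | 1 | 0 | 0 | 0
1 | 0 | 0 | 1 | 0 | 0
1 | 0 | 0 | 0 | 1 | 1
0 | 1 | 1 | 1 | 0 | 0
0 | 1 | 1 | 0 | 0 | 0
0 | 1 | 0 | 1 | 1 | 1
0 | 1 | 0 | 0 | 1 | 1
0 | 0 | 1 | 1 | 0 | 0
0 | 0 | 1 | 0 | 1 | 1
0 | 0 | 0 | 1 | 1 | 1
0 | 0 | 0 | 0 | 0 | 0
The columns for φ and ψ agree on every row, so they are logically equivalent.

equivalent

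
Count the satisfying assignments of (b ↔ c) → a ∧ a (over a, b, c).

a | b | c || (b ↔ c) | (a ∧ a) | ((b ↔ c) → (a ∧ a))
T | T | T ||    T    |    T    |          T         
T | T | F ||    F    |    T    |          T         
T | F | T ||    F    |    T    |          T         
T | F | F ||    T    |    T    |          T         
F | T | T ||    T    |    F    |          F         
F | T | F ||    F    |    F    |          T         
F | F | T ||    F    |    F    |          T         
F | F | F ||    T    |    F    |          F         
The formula is true on 6 of the 8 rows.

6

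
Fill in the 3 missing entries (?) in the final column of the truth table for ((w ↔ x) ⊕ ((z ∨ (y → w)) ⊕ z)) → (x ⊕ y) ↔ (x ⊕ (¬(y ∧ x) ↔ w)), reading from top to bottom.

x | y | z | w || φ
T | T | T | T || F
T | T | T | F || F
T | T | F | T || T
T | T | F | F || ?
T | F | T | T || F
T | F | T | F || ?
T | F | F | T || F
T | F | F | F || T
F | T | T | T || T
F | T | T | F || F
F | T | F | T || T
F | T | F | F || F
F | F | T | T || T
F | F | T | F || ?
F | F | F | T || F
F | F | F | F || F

F, T, T

Row x=T, y=T, z=F, w=F: (((w ↔ x) ⊕ ((z ∨ (y → w)) ⊕ z)) → (x ⊕ y)) = T, (x ⊕ (¬(y ∧ x) ↔ w)) = F, so the formula = F.
Row x=T, y=F, z=T, w=F: (((w ↔ x) ⊕ ((z ∨ (y → w)) ⊕ z)) → (x ⊕ y)) = T, (x ⊕ (¬(y ∧ x) ↔ w)) = T, so the formula = T.
Row x=F, y=F, z=T, w=F: (((w ↔ x) ⊕ ((z ∨ (y → w)) ⊕ z)) → (x ⊕ y)) = F, (x ⊕ (¬(y ∧ x) ↔ w)) = F, so the formula = T.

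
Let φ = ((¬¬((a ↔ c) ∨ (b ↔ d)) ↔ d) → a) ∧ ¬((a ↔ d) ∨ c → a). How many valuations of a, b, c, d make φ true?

4

a | b | c | d | (a ↔ c) | (b ↔ d) | ((a ↔ c) ∨ (b ↔ d)) | ¬((a ↔ c) ∨ (b ↔ d)) | ¬¬((a ↔ c) ∨ (b ↔ d)) | (¬¬((a ↔ c) ∨ (b ↔ d)) ↔ d) | (a ↔ d) | ((a ↔ d) ∨ c) | (((a ↔ d) ∨ c) → a) | ¬(((a ↔ d) ∨ c) → a) | φ
- | - | - | - | ------- | ------- | ------------------- | -------------------- | --------------------- | --------------------------- | ------- | ------------- | ------------------- | -------------------- | -
T | T | T | T |    T    |    T    |          T          |          F           |           T           |              T              |    T    |       T       |          T          |          F           | F
T | T | T | F |    T    |    F    |          T          |          F           |           T           |              F              |    F    |       T       |          T          |          F           | F
T | T | F | T |    F    |    T    |          T          |          F           |           T           |              T              |    T    |       T       |          T          |          F           | F
T | T | F | F |    F    |    F    |          F          |          T           |           F           |              T              |    F    |       F       |          T          |          F           | F
T | F | T | T |    T    |    F    |          T          |          F           |           T           |              T              |    T    |       T       |          T          |          F           | F
T | F | T | F |    T    |    T    |          T          |          F           |           T           |              F              |    F    |       T       |          T          |          F           | F
T | F | F | T |    F    |    F    |          F          |          T           |           F           |              F              |    T    |       T       |          T          |          F           | F
T | F | F | F |    F    |    T    |          T          |          F           |           T           |              F              |    F    |       F       |          T          |          F           | F
F | T | T | T |    F    |    T    |          T          |          F           |           T           |              T              |    F    |       T       |          F          |          T           | F
F | T | T | F |    F    |    F    |          F          |          T           |           F           |              T              |    T    |       T       |          F          |          T           | F
F | T | F | T |    T    |    T    |          T          |          F           |           T           |              T              |    F    |       F       |          T          |          F           | F
F | T | F | F |    T    |    F    |          T          |          F           |           T           |              F              |    T    |       T       |          F          |          T           | T
F | F | T | T |    F    |    F    |          F          |          T           |           F           |              F              |    F    |       T       |          F          |          T           | T
F | F | T | F |    F    |    T    |          T          |          F           |           T           |              F              |    T    |       T       |          F          |          T           | T
F | F | F | T |    T    |    F    |          T          |          F           |           T           |              T              |    F    |       F       |          T          |          F           | F
F | F | F | F |    T    |    T    |          T          |          F           |           T           |              F              |    T    |       T       |          F          |          T           | T
The formula is true on 4 of the 16 rows.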